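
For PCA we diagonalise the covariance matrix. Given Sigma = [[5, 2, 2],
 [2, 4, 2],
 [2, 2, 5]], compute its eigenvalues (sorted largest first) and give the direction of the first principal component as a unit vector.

Step 1 — characteristic polynomial p(λ) = det(λI - Sigma) = λ³ - tr·λ² + c_1·λ - det, where tr = trace, c_1 = sum of the principal 2×2 minors, det = det(Sigma):
  tr = 5 + 4 + 5 = 14,
  c_1 = (5·4 - (2)²) + (5·5 - (2)²) + (4·5 - (2)²) = 16 + 21 + 16 = 53,
  det = 5·(4·5 - (2)²) - (2)·((2)·5 - (2)·(2)) + (2)·((2)·(2) - 4·(2)) = 5·(16) - (2)·(6) + (2)·(-4) = 60.
  So p(λ) = λ³ - 14λ² + 53λ - 60.
Step 2 — look for an integer root (rational root theorem: any rational root is an integer divisor of 60). Testing λ = 3:
  p(3) = 27 - 126 + 159 - 60 = 0  ✓
  Dividing out (λ - 3): p(λ) = (λ - 3)(λ² - 11λ + 20).
Step 3 — remaining eigenvalues from the quadratic λ² - 11λ + 20 = 0:
  Δ = 11² - 4·20 = 121 - 80 = 41,  λ = (11 ± √41)/2 = (11 ± 6.4031)/2 ≈ 8.7016 or 2.2984.
  Sorted: λ_1 = 8.7016,  λ_2 = 3,  λ_3 = 2.2984  (check: sum = 14 = tr ✓).

Step 4 — unit eigenvector for λ_1 ≈ 8.7016: v spans the null space of (Sigma - λ_1 I), whose rows are
  r_1 = (-3.7016, 2, 2),  r_2 = (2, -4.7016, 2),  r_3 = (2, 2, -3.7016).
  v is orthogonal to every row, so take v ∝ r_1 × r_2 = ((2)·(2) - (2)·(-4.7016), (2)·(2) - (-3.7016)·(2), (-3.7016)·(-4.7016) - (2)·(2)) ≈ (13.4031, 11.4031, 13.4031).
  Let u = (13.4031, 11.4031, 13.4031).
  ||u|| = √((13.4031)² + (11.4031)² + (13.4031)²) = √(489.3187) ≈ 22.1205,  v_1 = u/||u|| ≈ (0.6059, 0.5155, 0.6059) (||v_1|| = 1).

λ_1 = 8.7016,  λ_2 = 3,  λ_3 = 2.2984;  v_1 ≈ (0.6059, 0.5155, 0.6059)


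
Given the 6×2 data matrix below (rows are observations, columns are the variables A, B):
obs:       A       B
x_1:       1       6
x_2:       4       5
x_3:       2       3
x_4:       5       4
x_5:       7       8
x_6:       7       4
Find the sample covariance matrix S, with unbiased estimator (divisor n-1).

Step 1 — column means:
  mean(A) = (1 + 4 + 2 + 5 + 7 + 7) / 6 = 26/6 = 4.3333
  mean(B) = (6 + 5 + 3 + 4 + 8 + 4) / 6 = 30/6 = 5

Step 2 — sample covariance S[i,j] = (1/(n-1)) · Σ_k (x_{k,i} - mean_i) · (x_{k,j} - mean_j), with n-1 = 5.
  S[A,A] = ((-3.3333)·(-3.3333) + (-0.3333)·(-0.3333) + (-2.3333)·(-2.3333) + (0.6667)·(0.6667) + (2.6667)·(2.6667) + (2.6667)·(2.6667)) / 5 = 31.3333/5 = 6.2667
  S[A,B] = ((-3.3333)·(1) + (-0.3333)·(0) + (-2.3333)·(-2) + (0.6667)·(-1) + (2.6667)·(3) + (2.6667)·(-1)) / 5 = 6/5 = 1.2
  S[B,B] = ((1)·(1) + (0)·(0) + (-2)·(-2) + (-1)·(-1) + (3)·(3) + (-1)·(-1)) / 5 = 16/5 = 3.2

S is symmetric (S[j,i] = S[i,j]). Assembling:

S = [[6.2667, 1.2],
 [1.2, 3.2]]


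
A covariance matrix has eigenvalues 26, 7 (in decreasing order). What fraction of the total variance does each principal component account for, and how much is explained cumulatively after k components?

Step 1 — total variance = trace(Sigma) = Σ λ_i = 26 + 7 = 33.

Step 2 — fraction explained by component i = λ_i / Σ λ:
  PC1: 26/33 = 0.7879
  PC2: 7/33 = 0.2121

Step 3 — cumulative fraction after k components = (λ_1 + ... + λ_k) / Σ λ:
  k = 1: 26/33 = 0.7879
  k = 2: (26 + 7)/33 = 33/33 = 1

Summary (fraction, with percent):

explained: PC1 0.7879 (78.79%), PC2 0.2121 (21.21%);  cumulative: 0.7879, 1


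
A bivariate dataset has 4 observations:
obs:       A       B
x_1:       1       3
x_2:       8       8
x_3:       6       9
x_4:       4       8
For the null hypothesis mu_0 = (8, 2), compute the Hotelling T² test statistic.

Step 1 — sample mean vector:
  mean(A) = (1 + 8 + 6 + 4) / 4 = 19/4 = 4.75
  mean(B) = (3 + 8 + 9 + 8) / 4 = 28/4 = 7
  x̄ = (4.75, 7),  deviation x̄ - mu_0 = (4.75, 7) - (8, 2) = (-3.25, 5).

Step 2 — sample covariance matrix, S[i,j] = (1/(n-1)) · Σ_k (x_{k,i} - mean_i) · (x_{k,j} - mean_j), divisor n-1 = 3:
  S[A,A] = ((-3.75)·(-3.75) + (3.25)·(3.25) + (1.25)·(1.25) + (-0.75)·(-0.75)) / 3 = 26.75/3 = 8.9167
  S[A,B] = ((-3.75)·(-4) + (3.25)·(1) + (1.25)·(2) + (-0.75)·(1)) / 3 = 20/3 = 6.6667
  S[B,B] = ((-4)·(-4) + (1)·(1) + (2)·(2) + (1)·(1)) / 3 = 22/3 = 7.3333
  S = [[8.9167, 6.6667],
 [6.6667, 7.3333]].

Step 3 — invert S. det(S) = 8.9167·7.3333 - (6.6667)² = 20.9444.
  S^{-1} = (1/det) · [[d, -b], [-b, a]] = [[0.3501, -0.3183],
 [-0.3183, 0.4257]].

Step 4 — quadratic form (x̄ - mu_0)^T · S^{-1} · (x̄ - mu_0):
  S^{-1} · (x̄ - mu_0) = (-2.7294, 3.1631),
  (x̄ - mu_0)^T · [...] = (-3.25)·(-2.7294) + (5)·(3.1631) = 24.6863.

Step 5 — scale by n: T² = 4 · 24.6863 = 98.7454.

T² ≈ 98.7454


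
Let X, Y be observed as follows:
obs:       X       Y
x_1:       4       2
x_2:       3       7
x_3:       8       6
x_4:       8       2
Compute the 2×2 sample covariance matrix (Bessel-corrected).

Step 1 — column means:
  mean(X) = (4 + 3 + 8 + 8) / 4 = 23/4 = 5.75
  mean(Y) = (2 + 7 + 6 + 2) / 4 = 17/4 = 4.25

Step 2 — sample covariance S[i,j] = (1/(n-1)) · Σ_k (x_{k,i} - mean_i) · (x_{k,j} - mean_j), with n-1 = 3.
  S[X,X] = ((-1.75)·(-1.75) + (-2.75)·(-2.75) + (2.25)·(2.25) + (2.25)·(2.25)) / 3 = 20.75/3 = 6.9167
  S[X,Y] = ((-1.75)·(-2.25) + (-2.75)·(2.75) + (2.25)·(1.75) + (2.25)·(-2.25)) / 3 = -4.75/3 = -1.5833
  S[Y,Y] = ((-2.25)·(-2.25) + (2.75)·(2.75) + (1.75)·(1.75) + (-2.25)·(-2.25)) / 3 = 20.75/3 = 6.9167

S is symmetric (S[j,i] = S[i,j]). Assembling:

S = [[6.9167, -1.5833],
 [-1.5833, 6.9167]]


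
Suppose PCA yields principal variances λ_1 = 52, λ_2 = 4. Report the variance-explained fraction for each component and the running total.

Step 1 — total variance = trace(Sigma) = Σ λ_i = 52 + 4 = 56.

Step 2 — fraction explained by component i = λ_i / Σ λ:
  PC1: 52/56 = 0.9286
  PC2: 4/56 = 0.0714

Step 3 — cumulative fraction after k components = (λ_1 + ... + λ_k) / Σ λ:
  k = 1: 52/56 = 0.9286
  k = 2: (52 + 4)/56 = 56/56 = 1

Summary (fraction, with percent):

explained: PC1 0.9286 (92.86%), PC2 0.0714 (7.14%);  cumulative: 0.9286, 1


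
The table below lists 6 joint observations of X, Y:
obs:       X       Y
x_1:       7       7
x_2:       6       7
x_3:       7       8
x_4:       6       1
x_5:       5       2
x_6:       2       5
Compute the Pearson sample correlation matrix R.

Step 1 — column means:
  mean(X) = (7 + 6 + 7 + 6 + 5 + 2) / 6 = 33/6 = 5.5
  mean(Y) = (7 + 7 + 8 + 1 + 2 + 5) / 6 = 30/6 = 5

Step 2 — sample variances and covariances s[i,j] = (1/(n-1)) · Σ_k (x_{k,i} - mean_i) · (x_{k,j} - mean_j), with n-1 = 5:
  s[X,X] = ((1.5)·(1.5) + (0.5)·(0.5) + (1.5)·(1.5) + (0.5)·(0.5) + (-0.5)·(-0.5) + (-3.5)·(-3.5)) / 5 = 17.5/5 = 3.5
  s[X,Y] = ((1.5)·(2) + (0.5)·(2) + (1.5)·(3) + (0.5)·(-4) + (-0.5)·(-3) + (-3.5)·(0)) / 5 = 8/5 = 1.6
  s[Y,Y] = ((2)·(2) + (2)·(2) + (3)·(3) + (-4)·(-4) + (-3)·(-3) + (0)·(0)) / 5 = 42/5 = 8.4
  Sample standard deviations s_i = √(s[i,i]):
  s(X) = √(3.5) = 1.8708
  s(Y) = √(8.4) = 2.8983

Step 3 — r_{ij} = s_{ij} / (s_i · s_j):
  r[X,X] = 1 (diagonal).
  r[X,Y] = 1.6 / (1.8708 · 2.8983) = 1.6 / 5.4222 = 0.2951
  r[Y,Y] = 1 (diagonal).

R is symmetric with unit diagonal. Assembling:

R = [[1, 0.2951],
 [0.2951, 1]]


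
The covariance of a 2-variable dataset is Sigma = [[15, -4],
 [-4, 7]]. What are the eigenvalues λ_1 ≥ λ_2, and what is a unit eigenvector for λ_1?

Step 1 — characteristic polynomial of 2×2 Sigma:
  det(Sigma - λI) = λ² - trace · λ + det = 0.
  trace = 15 + 7 = 22, det = 15·7 - (-4)² = 89.
Step 2 — discriminant:
  Δ = trace² - 4·det = 484 - 356 = 128.
Step 3 — eigenvalues:
  λ = (trace ± √Δ)/2 = (22 ± 11.3137)/2,
  λ_1 = 16.6569,  λ_2 = 5.3431.

Step 4 — unit eigenvector for λ_1: solve (Sigma - λ_1 I)v = 0. First row:
  (15 - 16.6569)·v_x + (-4)·v_y = 0, i.e. (-1.6569)·v_x + (-4)·v_y = 0,
  so v ∝ (b, λ_1 - a) = (-4, 1.6569); multiply by -1 so the first entry is positive: u = (4, -1.6569).
  ||u|| = √((4)² + (-1.6569)²) = √(18.7452) ≈ 4.3296,
  v_1 = u/||u|| ≈ (0.9239, -0.3827) (||v_1|| = 1).

λ_1 = 16.6569,  λ_2 = 5.3431;  v_1 ≈ (0.9239, -0.3827)


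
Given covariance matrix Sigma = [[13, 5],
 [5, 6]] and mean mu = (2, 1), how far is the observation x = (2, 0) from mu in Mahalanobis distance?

Step 1 — centre the observation: (x - mu) = (0, -1).

Step 2 — invert Sigma. det(Sigma) = 13·6 - (5)² = 53.
  Sigma^{-1} = (1/det) · [[d, -b], [-b, a]] = [[0.1132, -0.0943],
 [-0.0943, 0.2453]].

Step 3 — form the quadratic (x - mu)^T · Sigma^{-1} · (x - mu):
  Sigma^{-1} · (x - mu) = (0.0943, -0.2453).
  (x - mu)^T · [Sigma^{-1} · (x - mu)] = (0)·(0.0943) + (-1)·(-0.2453) = 0.2453.

Step 4 — take square root: d = √(0.2453) ≈ 0.4953.

d(x, mu) = √(0.2453) ≈ 0.4953


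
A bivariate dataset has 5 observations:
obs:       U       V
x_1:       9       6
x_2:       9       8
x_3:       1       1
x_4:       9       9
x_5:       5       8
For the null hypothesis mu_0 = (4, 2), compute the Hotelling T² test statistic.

Step 1 — sample mean vector:
  mean(U) = (9 + 9 + 1 + 9 + 5) / 5 = 33/5 = 6.6
  mean(V) = (6 + 8 + 1 + 9 + 8) / 5 = 32/5 = 6.4
  x̄ = (6.6, 6.4),  deviation x̄ - mu_0 = (6.6, 6.4) - (4, 2) = (2.6, 4.4).

Step 2 — sample covariance matrix, S[i,j] = (1/(n-1)) · Σ_k (x_{k,i} - mean_i) · (x_{k,j} - mean_j), divisor n-1 = 4:
  S[U,U] = ((2.4)·(2.4) + (2.4)·(2.4) + (-5.6)·(-5.6) + (2.4)·(2.4) + (-1.6)·(-1.6)) / 4 = 51.2/4 = 12.8
  S[U,V] = ((2.4)·(-0.4) + (2.4)·(1.6) + (-5.6)·(-5.4) + (2.4)·(2.6) + (-1.6)·(1.6)) / 4 = 36.8/4 = 9.2
  S[V,V] = ((-0.4)·(-0.4) + (1.6)·(1.6) + (-5.4)·(-5.4) + (2.6)·(2.6) + (1.6)·(1.6)) / 4 = 41.2/4 = 10.3
  S = [[12.8, 9.2],
 [9.2, 10.3]].

Step 3 — invert S. det(S) = 12.8·10.3 - (9.2)² = 47.2.
  S^{-1} = (1/det) · [[d, -b], [-b, a]] = [[0.2182, -0.1949],
 [-0.1949, 0.2712]].

Step 4 — quadratic form (x̄ - mu_0)^T · S^{-1} · (x̄ - mu_0):
  S^{-1} · (x̄ - mu_0) = (-0.2903, 0.6864),
  (x̄ - mu_0)^T · [...] = (2.6)·(-0.2903) + (4.4)·(0.6864) = 2.2657.

Step 5 — scale by n: T² = 5 · 2.2657 = 11.3284.

T² ≈ 11.3284


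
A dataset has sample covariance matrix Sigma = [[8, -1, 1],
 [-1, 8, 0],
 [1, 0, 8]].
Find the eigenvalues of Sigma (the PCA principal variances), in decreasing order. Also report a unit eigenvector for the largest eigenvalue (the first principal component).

Step 1 — characteristic polynomial p(λ) = det(λI - Sigma) = λ³ - tr·λ² + c_1·λ - det, where tr = trace, c_1 = sum of the principal 2×2 minors, det = det(Sigma):
  tr = 8 + 8 + 8 = 24,
  c_1 = (8·8 - (-1)²) + (8·8 - (1)²) + (8·8 - (0)²) = 63 + 63 + 64 = 190,
  det = 8·(8·8 - (0)²) - (-1)·((-1)·8 - (0)·(1)) + (1)·((-1)·(0) - 8·(1)) = 8·(64) - (-1)·(-8) + (1)·(-8) = 496.
  So p(λ) = λ³ - 24λ² + 190λ - 496.
Step 2 — look for an integer root (rational root theorem: any rational root is an integer divisor of 496). Testing λ = 8:
  p(8) = 512 - 1536 + 1520 - 496 = 0  ✓
  Dividing out (λ - 8): p(λ) = (λ - 8)(λ² - 16λ + 62).
Step 3 — remaining eigenvalues from the quadratic λ² - 16λ + 62 = 0:
  Δ = 16² - 4·62 = 256 - 248 = 8,  λ = (16 ± √8)/2 = (16 ± 2.8284)/2 ≈ 9.4142 or 6.5858.
  Sorted: λ_1 = 9.4142,  λ_2 = 8,  λ_3 = 6.5858  (check: sum = 24 = tr ✓).

Step 4 — unit eigenvector for λ_1 ≈ 9.4142: v spans the null space of (Sigma - λ_1 I), whose rows are
  r_1 = (-1.4142, -1, 1),  r_2 = (-1, -1.4142, 0),  r_3 = (1, 0, -1.4142).
  v is orthogonal to every row, so take v ∝ r_1 × r_2 = ((-1)·(0) - (1)·(-1.4142), (1)·(-1) - (-1.4142)·(0), (-1.4142)·(-1.4142) - (-1)·(-1)) ≈ (1.4142, -1, 1).
  Let u = (1.4142, -1, 1).
  ||u|| = √((1.4142)² + (-1)² + (1)²) = √(4) ≈ 2,  v_1 = u/||u|| ≈ (0.7071, -0.5, 0.5) (||v_1|| = 1).

λ_1 = 9.4142,  λ_2 = 8,  λ_3 = 6.5858;  v_1 ≈ (0.7071, -0.5, 0.5)


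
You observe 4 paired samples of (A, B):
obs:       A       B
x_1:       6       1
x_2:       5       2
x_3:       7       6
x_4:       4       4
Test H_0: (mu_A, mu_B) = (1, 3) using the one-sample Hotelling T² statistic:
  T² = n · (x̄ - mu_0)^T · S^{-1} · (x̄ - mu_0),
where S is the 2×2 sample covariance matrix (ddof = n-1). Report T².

Step 1 — sample mean vector:
  mean(A) = (6 + 5 + 7 + 4) / 4 = 22/4 = 5.5
  mean(B) = (1 + 2 + 6 + 4) / 4 = 13/4 = 3.25
  x̄ = (5.5, 3.25),  deviation x̄ - mu_0 = (5.5, 3.25) - (1, 3) = (4.5, 0.25).

Step 2 — sample covariance matrix, S[i,j] = (1/(n-1)) · Σ_k (x_{k,i} - mean_i) · (x_{k,j} - mean_j), divisor n-1 = 3:
  S[A,A] = ((0.5)·(0.5) + (-0.5)·(-0.5) + (1.5)·(1.5) + (-1.5)·(-1.5)) / 3 = 5/3 = 1.6667
  S[A,B] = ((0.5)·(-2.25) + (-0.5)·(-1.25) + (1.5)·(2.75) + (-1.5)·(0.75)) / 3 = 2.5/3 = 0.8333
  S[B,B] = ((-2.25)·(-2.25) + (-1.25)·(-1.25) + (2.75)·(2.75) + (0.75)·(0.75)) / 3 = 14.75/3 = 4.9167
  S = [[1.6667, 0.8333],
 [0.8333, 4.9167]].

Step 3 — invert S. det(S) = 1.6667·4.9167 - (0.8333)² = 7.5.
  S^{-1} = (1/det) · [[d, -b], [-b, a]] = [[0.6556, -0.1111],
 [-0.1111, 0.2222]].

Step 4 — quadratic form (x̄ - mu_0)^T · S^{-1} · (x̄ - mu_0):
  S^{-1} · (x̄ - mu_0) = (2.9222, -0.4444),
  (x̄ - mu_0)^T · [...] = (4.5)·(2.9222) + (0.25)·(-0.4444) = 13.0389.

Step 5 — scale by n: T² = 4 · 13.0389 = 52.1556.

T² ≈ 52.1556


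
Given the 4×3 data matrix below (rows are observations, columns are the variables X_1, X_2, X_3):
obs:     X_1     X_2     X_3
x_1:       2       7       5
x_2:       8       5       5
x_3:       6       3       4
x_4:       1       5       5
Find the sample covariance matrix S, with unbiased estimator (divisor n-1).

Step 1 — column means:
  mean(X_1) = (2 + 8 + 6 + 1) / 4 = 17/4 = 4.25
  mean(X_2) = (7 + 5 + 3 + 5) / 4 = 20/4 = 5
  mean(X_3) = (5 + 5 + 4 + 5) / 4 = 19/4 = 4.75

Step 2 — sample covariance S[i,j] = (1/(n-1)) · Σ_k (x_{k,i} - mean_i) · (x_{k,j} - mean_j), with n-1 = 3.
  S[X_1,X_1] = ((-2.25)·(-2.25) + (3.75)·(3.75) + (1.75)·(1.75) + (-3.25)·(-3.25)) / 3 = 32.75/3 = 10.9167
  S[X_1,X_2] = ((-2.25)·(2) + (3.75)·(0) + (1.75)·(-2) + (-3.25)·(0)) / 3 = -8/3 = -2.6667
  S[X_1,X_3] = ((-2.25)·(0.25) + (3.75)·(0.25) + (1.75)·(-0.75) + (-3.25)·(0.25)) / 3 = -1.75/3 = -0.5833
  S[X_2,X_2] = ((2)·(2) + (0)·(0) + (-2)·(-2) + (0)·(0)) / 3 = 8/3 = 2.6667
  S[X_2,X_3] = ((2)·(0.25) + (0)·(0.25) + (-2)·(-0.75) + (0)·(0.25)) / 3 = 2/3 = 0.6667
  S[X_3,X_3] = ((0.25)·(0.25) + (0.25)·(0.25) + (-0.75)·(-0.75) + (0.25)·(0.25)) / 3 = 0.75/3 = 0.25

S is symmetric (S[j,i] = S[i,j]). Assembling:

S = [[10.9167, -2.6667, -0.5833],
 [-2.6667, 2.6667, 0.6667],
 [-0.5833, 0.6667, 0.25]]


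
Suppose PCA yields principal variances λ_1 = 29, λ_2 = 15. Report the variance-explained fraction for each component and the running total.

Step 1 — total variance = trace(Sigma) = Σ λ_i = 29 + 15 = 44.

Step 2 — fraction explained by component i = λ_i / Σ λ:
  PC1: 29/44 = 0.6591
  PC2: 15/44 = 0.3409

Step 3 — cumulative fraction after k components = (λ_1 + ... + λ_k) / Σ λ:
  k = 1: 29/44 = 0.6591
  k = 2: (29 + 15)/44 = 44/44 = 1

Summary (fraction, with percent):

explained: PC1 0.6591 (65.91%), PC2 0.3409 (34.09%);  cumulative: 0.6591, 1


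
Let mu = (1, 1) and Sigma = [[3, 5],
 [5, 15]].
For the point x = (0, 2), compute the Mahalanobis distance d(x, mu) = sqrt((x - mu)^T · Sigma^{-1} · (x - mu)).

Step 1 — centre the observation: (x - mu) = (-1, 1).

Step 2 — invert Sigma. det(Sigma) = 3·15 - (5)² = 20.
  Sigma^{-1} = (1/det) · [[d, -b], [-b, a]] = [[0.75, -0.25],
 [-0.25, 0.15]].

Step 3 — form the quadratic (x - mu)^T · Sigma^{-1} · (x - mu):
  Sigma^{-1} · (x - mu) = (-1, 0.4).
  (x - mu)^T · [Sigma^{-1} · (x - mu)] = (-1)·(-1) + (1)·(0.4) = 1.4.

Step 4 — take square root: d = √(1.4) ≈ 1.1832.

d(x, mu) = √(1.4) ≈ 1.1832


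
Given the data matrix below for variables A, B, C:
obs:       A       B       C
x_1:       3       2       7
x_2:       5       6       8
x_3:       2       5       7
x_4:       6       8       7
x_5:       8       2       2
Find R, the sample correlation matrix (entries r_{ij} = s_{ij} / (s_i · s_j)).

Step 1 — column means:
  mean(A) = (3 + 5 + 2 + 6 + 8) / 5 = 24/5 = 4.8
  mean(B) = (2 + 6 + 5 + 8 + 2) / 5 = 23/5 = 4.6
  mean(C) = (7 + 8 + 7 + 7 + 2) / 5 = 31/5 = 6.2

Step 2 — sample variances and covariances s[i,j] = (1/(n-1)) · Σ_k (x_{k,i} - mean_i) · (x_{k,j} - mean_j), with n-1 = 4:
  s[A,A] = ((-1.8)·(-1.8) + (0.2)·(0.2) + (-2.8)·(-2.8) + (1.2)·(1.2) + (3.2)·(3.2)) / 4 = 22.8/4 = 5.7
  s[A,B] = ((-1.8)·(-2.6) + (0.2)·(1.4) + (-2.8)·(0.4) + (1.2)·(3.4) + (3.2)·(-2.6)) / 4 = -0.4/4 = -0.1
  s[A,C] = ((-1.8)·(0.8) + (0.2)·(1.8) + (-2.8)·(0.8) + (1.2)·(0.8) + (3.2)·(-4.2)) / 4 = -15.8/4 = -3.95
  s[B,B] = ((-2.6)·(-2.6) + (1.4)·(1.4) + (0.4)·(0.4) + (3.4)·(3.4) + (-2.6)·(-2.6)) / 4 = 27.2/4 = 6.8
  s[B,C] = ((-2.6)·(0.8) + (1.4)·(1.8) + (0.4)·(0.8) + (3.4)·(0.8) + (-2.6)·(-4.2)) / 4 = 14.4/4 = 3.6
  s[C,C] = ((0.8)·(0.8) + (1.8)·(1.8) + (0.8)·(0.8) + (0.8)·(0.8) + (-4.2)·(-4.2)) / 4 = 22.8/4 = 5.7
  Sample standard deviations s_i = √(s[i,i]):
  s(A) = √(5.7) = 2.3875
  s(B) = √(6.8) = 2.6077
  s(C) = √(5.7) = 2.3875

Step 3 — r_{ij} = s_{ij} / (s_i · s_j):
  r[A,A] = 1 (diagonal).
  r[A,B] = -0.1 / (2.3875 · 2.6077) = -0.1 / 6.2258 = -0.0161
  r[A,C] = -3.95 / (2.3875 · 2.3875) = -3.95 / 5.7 = -0.693
  r[B,B] = 1 (diagonal).
  r[B,C] = 3.6 / (2.6077 · 2.3875) = 3.6 / 6.2258 = 0.5782
  r[C,C] = 1 (diagonal).

R is symmetric with unit diagonal. Assembling:

R = [[1, -0.0161, -0.693],
 [-0.0161, 1, 0.5782],
 [-0.693, 0.5782, 1]]


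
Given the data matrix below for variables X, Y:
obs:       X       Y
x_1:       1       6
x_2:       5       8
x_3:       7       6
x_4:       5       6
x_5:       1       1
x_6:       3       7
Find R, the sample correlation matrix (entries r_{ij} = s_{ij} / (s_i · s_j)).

Step 1 — column means:
  mean(X) = (1 + 5 + 7 + 5 + 1 + 3) / 6 = 22/6 = 3.6667
  mean(Y) = (6 + 8 + 6 + 6 + 1 + 7) / 6 = 34/6 = 5.6667

Step 2 — sample variances and covariances s[i,j] = (1/(n-1)) · Σ_k (x_{k,i} - mean_i) · (x_{k,j} - mean_j), with n-1 = 5:
  s[X,X] = ((-2.6667)·(-2.6667) + (1.3333)·(1.3333) + (3.3333)·(3.3333) + (1.3333)·(1.3333) + (-2.6667)·(-2.6667) + (-0.6667)·(-0.6667)) / 5 = 29.3333/5 = 5.8667
  s[X,Y] = ((-2.6667)·(0.3333) + (1.3333)·(2.3333) + (3.3333)·(0.3333) + (1.3333)·(0.3333) + (-2.6667)·(-4.6667) + (-0.6667)·(1.3333)) / 5 = 15.3333/5 = 3.0667
  s[Y,Y] = ((0.3333)·(0.3333) + (2.3333)·(2.3333) + (0.3333)·(0.3333) + (0.3333)·(0.3333) + (-4.6667)·(-4.6667) + (1.3333)·(1.3333)) / 5 = 29.3333/5 = 5.8667
  Sample standard deviations s_i = √(s[i,i]):
  s(X) = √(5.8667) = 2.4221
  s(Y) = √(5.8667) = 2.4221

Step 3 — r_{ij} = s_{ij} / (s_i · s_j):
  r[X,X] = 1 (diagonal).
  r[X,Y] = 3.0667 / (2.4221 · 2.4221) = 3.0667 / 5.8667 = 0.5227
  r[Y,Y] = 1 (diagonal).

R is symmetric with unit diagonal. Assembling:

R = [[1, 0.5227],
 [0.5227, 1]]


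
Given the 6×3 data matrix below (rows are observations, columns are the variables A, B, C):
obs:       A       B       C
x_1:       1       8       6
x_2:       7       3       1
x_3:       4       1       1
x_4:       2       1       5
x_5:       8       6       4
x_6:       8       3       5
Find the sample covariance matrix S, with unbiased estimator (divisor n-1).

Step 1 — column means:
  mean(A) = (1 + 7 + 4 + 2 + 8 + 8) / 6 = 30/6 = 5
  mean(B) = (8 + 3 + 1 + 1 + 6 + 3) / 6 = 22/6 = 3.6667
  mean(C) = (6 + 1 + 1 + 5 + 4 + 5) / 6 = 22/6 = 3.6667

Step 2 — sample covariance S[i,j] = (1/(n-1)) · Σ_k (x_{k,i} - mean_i) · (x_{k,j} - mean_j), with n-1 = 5.
  S[A,A] = ((-4)·(-4) + (2)·(2) + (-1)·(-1) + (-3)·(-3) + (3)·(3) + (3)·(3)) / 5 = 48/5 = 9.6
  S[A,B] = ((-4)·(4.3333) + (2)·(-0.6667) + (-1)·(-2.6667) + (-3)·(-2.6667) + (3)·(2.3333) + (3)·(-0.6667)) / 5 = -3/5 = -0.6
  S[A,C] = ((-4)·(2.3333) + (2)·(-2.6667) + (-1)·(-2.6667) + (-3)·(1.3333) + (3)·(0.3333) + (3)·(1.3333)) / 5 = -11/5 = -2.2
  S[B,B] = ((4.3333)·(4.3333) + (-0.6667)·(-0.6667) + (-2.6667)·(-2.6667) + (-2.6667)·(-2.6667) + (2.3333)·(2.3333) + (-0.6667)·(-0.6667)) / 5 = 39.3333/5 = 7.8667
  S[B,C] = ((4.3333)·(2.3333) + (-0.6667)·(-2.6667) + (-2.6667)·(-2.6667) + (-2.6667)·(1.3333) + (2.3333)·(0.3333) + (-0.6667)·(1.3333)) / 5 = 15.3333/5 = 3.0667
  S[C,C] = ((2.3333)·(2.3333) + (-2.6667)·(-2.6667) + (-2.6667)·(-2.6667) + (1.3333)·(1.3333) + (0.3333)·(0.3333) + (1.3333)·(1.3333)) / 5 = 23.3333/5 = 4.6667

S is symmetric (S[j,i] = S[i,j]). Assembling:

S = [[9.6, -0.6, -2.2],
 [-0.6, 7.8667, 3.0667],
 [-2.2, 3.0667, 4.6667]]


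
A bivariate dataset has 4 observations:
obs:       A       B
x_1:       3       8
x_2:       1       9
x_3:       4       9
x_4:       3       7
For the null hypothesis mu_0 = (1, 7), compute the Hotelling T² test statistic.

Step 1 — sample mean vector:
  mean(A) = (3 + 1 + 4 + 3) / 4 = 11/4 = 2.75
  mean(B) = (8 + 9 + 9 + 7) / 4 = 33/4 = 8.25
  x̄ = (2.75, 8.25),  deviation x̄ - mu_0 = (2.75, 8.25) - (1, 7) = (1.75, 1.25).

Step 2 — sample covariance matrix, S[i,j] = (1/(n-1)) · Σ_k (x_{k,i} - mean_i) · (x_{k,j} - mean_j), divisor n-1 = 3:
  S[A,A] = ((0.25)·(0.25) + (-1.75)·(-1.75) + (1.25)·(1.25) + (0.25)·(0.25)) / 3 = 4.75/3 = 1.5833
  S[A,B] = ((0.25)·(-0.25) + (-1.75)·(0.75) + (1.25)·(0.75) + (0.25)·(-1.25)) / 3 = -0.75/3 = -0.25
  S[B,B] = ((-0.25)·(-0.25) + (0.75)·(0.75) + (0.75)·(0.75) + (-1.25)·(-1.25)) / 3 = 2.75/3 = 0.9167
  S = [[1.5833, -0.25],
 [-0.25, 0.9167]].

Step 3 — invert S. det(S) = 1.5833·0.9167 - (-0.25)² = 1.3889.
  S^{-1} = (1/det) · [[d, -b], [-b, a]] = [[0.66, 0.18],
 [0.18, 1.14]].

Step 4 — quadratic form (x̄ - mu_0)^T · S^{-1} · (x̄ - mu_0):
  S^{-1} · (x̄ - mu_0) = (1.38, 1.74),
  (x̄ - mu_0)^T · [...] = (1.75)·(1.38) + (1.25)·(1.74) = 4.59.

Step 5 — scale by n: T² = 4 · 4.59 = 18.36.

T² ≈ 18.36


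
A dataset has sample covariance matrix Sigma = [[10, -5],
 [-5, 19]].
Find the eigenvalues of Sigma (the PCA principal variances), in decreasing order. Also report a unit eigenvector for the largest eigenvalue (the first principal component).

Step 1 — characteristic polynomial of 2×2 Sigma:
  det(Sigma - λI) = λ² - trace · λ + det = 0.
  trace = 10 + 19 = 29, det = 10·19 - (-5)² = 165.
Step 2 — discriminant:
  Δ = trace² - 4·det = 841 - 660 = 181.
Step 3 — eigenvalues:
  λ = (trace ± √Δ)/2 = (29 ± 13.4536)/2,
  λ_1 = 21.2268,  λ_2 = 7.7732.

Step 4 — unit eigenvector for λ_1: solve (Sigma - λ_1 I)v = 0. First row:
  (10 - 21.2268)·v_x + (-5)·v_y = 0, i.e. (-11.2268)·v_x + (-5)·v_y = 0,
  so v ∝ (b, λ_1 - a) = (-5, 11.2268); multiply by -1 so the first entry is positive: u = (5, -11.2268).
  ||u|| = √((5)² + (-11.2268)²) = √(151.0413) ≈ 12.2899,
  v_1 = u/||u|| ≈ (0.4068, -0.9135) (||v_1|| = 1).

λ_1 = 21.2268,  λ_2 = 7.7732;  v_1 ≈ (0.4068, -0.9135)


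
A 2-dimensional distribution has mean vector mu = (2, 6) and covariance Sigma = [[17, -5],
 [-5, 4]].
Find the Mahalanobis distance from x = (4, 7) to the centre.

Step 1 — centre the observation: (x - mu) = (2, 1).

Step 2 — invert Sigma. det(Sigma) = 17·4 - (-5)² = 43.
  Sigma^{-1} = (1/det) · [[d, -b], [-b, a]] = [[0.093, 0.1163],
 [0.1163, 0.3953]].

Step 3 — form the quadratic (x - mu)^T · Sigma^{-1} · (x - mu):
  Sigma^{-1} · (x - mu) = (0.3023, 0.6279).
  (x - mu)^T · [Sigma^{-1} · (x - mu)] = (2)·(0.3023) + (1)·(0.6279) = 1.2326.

Step 4 — take square root: d = √(1.2326) ≈ 1.1102.

d(x, mu) = √(1.2326) ≈ 1.1102


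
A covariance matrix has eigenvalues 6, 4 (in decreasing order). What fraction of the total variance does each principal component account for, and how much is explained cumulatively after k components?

Step 1 — total variance = trace(Sigma) = Σ λ_i = 6 + 4 = 10.

Step 2 — fraction explained by component i = λ_i / Σ λ:
  PC1: 6/10 = 0.6
  PC2: 4/10 = 0.4

Step 3 — cumulative fraction after k components = (λ_1 + ... + λ_k) / Σ λ:
  k = 1: 6/10 = 0.6
  k = 2: (6 + 4)/10 = 10/10 = 1

Summary (fraction, with percent):

explained: PC1 0.6 (60%), PC2 0.4 (40%);  cumulative: 0.6, 1


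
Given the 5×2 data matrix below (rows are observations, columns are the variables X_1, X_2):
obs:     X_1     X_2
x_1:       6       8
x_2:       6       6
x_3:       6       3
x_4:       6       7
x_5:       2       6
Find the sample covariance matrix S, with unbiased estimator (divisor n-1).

Step 1 — column means:
  mean(X_1) = (6 + 6 + 6 + 6 + 2) / 5 = 26/5 = 5.2
  mean(X_2) = (8 + 6 + 3 + 7 + 6) / 5 = 30/5 = 6

Step 2 — sample covariance S[i,j] = (1/(n-1)) · Σ_k (x_{k,i} - mean_i) · (x_{k,j} - mean_j), with n-1 = 4.
  S[X_1,X_1] = ((0.8)·(0.8) + (0.8)·(0.8) + (0.8)·(0.8) + (0.8)·(0.8) + (-3.2)·(-3.2)) / 4 = 12.8/4 = 3.2
  S[X_1,X_2] = ((0.8)·(2) + (0.8)·(0) + (0.8)·(-3) + (0.8)·(1) + (-3.2)·(0)) / 4 = 0/4 = 0
  S[X_2,X_2] = ((2)·(2) + (0)·(0) + (-3)·(-3) + (1)·(1) + (0)·(0)) / 4 = 14/4 = 3.5

S is symmetric (S[j,i] = S[i,j]). Assembling:

S = [[3.2, 0],
 [0, 3.5]]


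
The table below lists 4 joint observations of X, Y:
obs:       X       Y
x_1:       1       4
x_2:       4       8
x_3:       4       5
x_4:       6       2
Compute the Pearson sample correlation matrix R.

Step 1 — column means:
  mean(X) = (1 + 4 + 4 + 6) / 4 = 15/4 = 3.75
  mean(Y) = (4 + 8 + 5 + 2) / 4 = 19/4 = 4.75

Step 2 — sample variances and covariances s[i,j] = (1/(n-1)) · Σ_k (x_{k,i} - mean_i) · (x_{k,j} - mean_j), with n-1 = 3:
  s[X,X] = ((-2.75)·(-2.75) + (0.25)·(0.25) + (0.25)·(0.25) + (2.25)·(2.25)) / 3 = 12.75/3 = 4.25
  s[X,Y] = ((-2.75)·(-0.75) + (0.25)·(3.25) + (0.25)·(0.25) + (2.25)·(-2.75)) / 3 = -3.25/3 = -1.0833
  s[Y,Y] = ((-0.75)·(-0.75) + (3.25)·(3.25) + (0.25)·(0.25) + (-2.75)·(-2.75)) / 3 = 18.75/3 = 6.25
  Sample standard deviations s_i = √(s[i,i]):
  s(X) = √(4.25) = 2.0616
  s(Y) = √(6.25) = 2.5

Step 3 — r_{ij} = s_{ij} / (s_i · s_j):
  r[X,X] = 1 (diagonal).
  r[X,Y] = -1.0833 / (2.0616 · 2.5) = -1.0833 / 5.1539 = -0.2102
  r[Y,Y] = 1 (diagonal).

R is symmetric with unit diagonal. Assembling:

R = [[1, -0.2102],
 [-0.2102, 1]]


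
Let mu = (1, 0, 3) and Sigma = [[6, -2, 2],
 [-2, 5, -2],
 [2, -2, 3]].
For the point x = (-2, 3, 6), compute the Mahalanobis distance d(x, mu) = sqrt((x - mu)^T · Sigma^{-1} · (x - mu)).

Step 1 — centre the observation: (x - mu) = (-3, 3, 3).

Step 2 — invert Sigma (cofactor / det for 3×3, or solve directly):
  Sigma^{-1} = [[0.22, 0.04, -0.12],
 [0.04, 0.28, 0.16],
 [-0.12, 0.16, 0.52]].

Step 3 — form the quadratic (x - mu)^T · Sigma^{-1} · (x - mu):
  Sigma^{-1} · (x - mu) = (-0.9, 1.2, 2.4).
  (x - mu)^T · [Sigma^{-1} · (x - mu)] = (-3)·(-0.9) + (3)·(1.2) + (3)·(2.4) = 13.5.

Step 4 — take square root: d = √(13.5) ≈ 3.6742.

d(x, mu) = √(13.5) ≈ 3.6742


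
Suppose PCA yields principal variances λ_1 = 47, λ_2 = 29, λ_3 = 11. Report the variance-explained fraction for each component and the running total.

Step 1 — total variance = trace(Sigma) = Σ λ_i = 47 + 29 + 11 = 87.

Step 2 — fraction explained by component i = λ_i / Σ λ:
  PC1: 47/87 = 0.5402
  PC2: 29/87 = 0.3333
  PC3: 11/87 = 0.1264

Step 3 — cumulative fraction after k components = (λ_1 + ... + λ_k) / Σ λ:
  k = 1: 47/87 = 0.5402
  k = 2: (47 + 29)/87 = 76/87 = 0.8736
  k = 3: (47 + 29 + 11)/87 = 87/87 = 1

Summary (fraction, with percent):

explained: PC1 0.5402 (54.02%), PC2 0.3333 (33.33%), PC3 0.1264 (12.64%);  cumulative: 0.5402, 0.8736, 1


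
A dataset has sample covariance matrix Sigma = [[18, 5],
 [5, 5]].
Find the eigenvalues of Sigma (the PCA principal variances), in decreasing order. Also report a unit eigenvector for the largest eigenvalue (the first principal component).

Step 1 — characteristic polynomial of 2×2 Sigma:
  det(Sigma - λI) = λ² - trace · λ + det = 0.
  trace = 18 + 5 = 23, det = 18·5 - (5)² = 65.
Step 2 — discriminant:
  Δ = trace² - 4·det = 529 - 260 = 269.
Step 3 — eigenvalues:
  λ = (trace ± √Δ)/2 = (23 ± 16.4012)/2,
  λ_1 = 19.7006,  λ_2 = 3.2994.

Step 4 — unit eigenvector for λ_1: solve (Sigma - λ_1 I)v = 0. First row:
  (18 - 19.7006)·v_x + (5)·v_y = 0, i.e. (-1.7006)·v_x + (5)·v_y = 0,
  so v ∝ (b, λ_1 - a) = (5, 1.7006) = u.
  ||u|| = √((5)² + (1.7006)²) = √(27.8921) ≈ 5.2813,
  v_1 = u/||u|| ≈ (0.9467, 0.322) (||v_1|| = 1).

λ_1 = 19.7006,  λ_2 = 3.2994;  v_1 ≈ (0.9467, 0.322)


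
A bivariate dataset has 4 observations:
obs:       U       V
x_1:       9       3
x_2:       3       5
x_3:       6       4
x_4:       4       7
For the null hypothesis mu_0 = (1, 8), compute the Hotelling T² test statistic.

Step 1 — sample mean vector:
  mean(U) = (9 + 3 + 6 + 4) / 4 = 22/4 = 5.5
  mean(V) = (3 + 5 + 4 + 7) / 4 = 19/4 = 4.75
  x̄ = (5.5, 4.75),  deviation x̄ - mu_0 = (5.5, 4.75) - (1, 8) = (4.5, -3.25).

Step 2 — sample covariance matrix, S[i,j] = (1/(n-1)) · Σ_k (x_{k,i} - mean_i) · (x_{k,j} - mean_j), divisor n-1 = 3:
  S[U,U] = ((3.5)·(3.5) + (-2.5)·(-2.5) + (0.5)·(0.5) + (-1.5)·(-1.5)) / 3 = 21/3 = 7
  S[U,V] = ((3.5)·(-1.75) + (-2.5)·(0.25) + (0.5)·(-0.75) + (-1.5)·(2.25)) / 3 = -10.5/3 = -3.5
  S[V,V] = ((-1.75)·(-1.75) + (0.25)·(0.25) + (-0.75)·(-0.75) + (2.25)·(2.25)) / 3 = 8.75/3 = 2.9167
  S = [[7, -3.5],
 [-3.5, 2.9167]].

Step 3 — invert S. det(S) = 7·2.9167 - (-3.5)² = 8.1667.
  S^{-1} = (1/det) · [[d, -b], [-b, a]] = [[0.3571, 0.4286],
 [0.4286, 0.8571]].

Step 4 — quadratic form (x̄ - mu_0)^T · S^{-1} · (x̄ - mu_0):
  S^{-1} · (x̄ - mu_0) = (0.2143, -0.8571),
  (x̄ - mu_0)^T · [...] = (4.5)·(0.2143) + (-3.25)·(-0.8571) = 3.75.

Step 5 — scale by n: T² = 4 · 3.75 = 15.

T² ≈ 15


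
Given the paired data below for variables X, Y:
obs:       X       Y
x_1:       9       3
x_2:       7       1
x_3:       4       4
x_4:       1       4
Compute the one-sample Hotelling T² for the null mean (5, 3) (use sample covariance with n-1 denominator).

Step 1 — sample mean vector:
  mean(X) = (9 + 7 + 4 + 1) / 4 = 21/4 = 5.25
  mean(Y) = (3 + 1 + 4 + 4) / 4 = 12/4 = 3
  x̄ = (5.25, 3),  deviation x̄ - mu_0 = (5.25, 3) - (5, 3) = (0.25, 0).

Step 2 — sample covariance matrix, S[i,j] = (1/(n-1)) · Σ_k (x_{k,i} - mean_i) · (x_{k,j} - mean_j), divisor n-1 = 3:
  S[X,X] = ((3.75)·(3.75) + (1.75)·(1.75) + (-1.25)·(-1.25) + (-4.25)·(-4.25)) / 3 = 36.75/3 = 12.25
  S[X,Y] = ((3.75)·(0) + (1.75)·(-2) + (-1.25)·(1) + (-4.25)·(1)) / 3 = -9/3 = -3
  S[Y,Y] = ((0)·(0) + (-2)·(-2) + (1)·(1) + (1)·(1)) / 3 = 6/3 = 2
  S = [[12.25, -3],
 [-3, 2]].

Step 3 — invert S. det(S) = 12.25·2 - (-3)² = 15.5.
  S^{-1} = (1/det) · [[d, -b], [-b, a]] = [[0.129, 0.1935],
 [0.1935, 0.7903]].

Step 4 — quadratic form (x̄ - mu_0)^T · S^{-1} · (x̄ - mu_0):
  S^{-1} · (x̄ - mu_0) = (0.0323, 0.0484),
  (x̄ - mu_0)^T · [...] = (0.25)·(0.0323) + (0)·(0.0484) = 0.0081.

Step 5 — scale by n: T² = 4 · 0.0081 = 0.0323.

T² ≈ 0.0323


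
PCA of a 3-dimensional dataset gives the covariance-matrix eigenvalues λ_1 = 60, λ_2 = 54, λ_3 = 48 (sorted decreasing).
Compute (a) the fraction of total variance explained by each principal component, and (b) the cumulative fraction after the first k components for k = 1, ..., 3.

Step 1 — total variance = trace(Sigma) = Σ λ_i = 60 + 54 + 48 = 162.

Step 2 — fraction explained by component i = λ_i / Σ λ:
  PC1: 60/162 = 0.3704
  PC2: 54/162 = 0.3333
  PC3: 48/162 = 0.2963

Step 3 — cumulative fraction after k components = (λ_1 + ... + λ_k) / Σ λ:
  k = 1: 60/162 = 0.3704
  k = 2: (60 + 54)/162 = 114/162 = 0.7037
  k = 3: (60 + 54 + 48)/162 = 162/162 = 1

Summary (fraction, with percent):

explained: PC1 0.3704 (37.04%), PC2 0.3333 (33.33%), PC3 0.2963 (29.63%);  cumulative: 0.3704, 0.7037, 1


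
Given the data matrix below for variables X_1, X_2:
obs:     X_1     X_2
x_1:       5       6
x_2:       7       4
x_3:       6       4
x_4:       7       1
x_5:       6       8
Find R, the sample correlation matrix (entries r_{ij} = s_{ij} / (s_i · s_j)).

Step 1 — column means:
  mean(X_1) = (5 + 7 + 6 + 7 + 6) / 5 = 31/5 = 6.2
  mean(X_2) = (6 + 4 + 4 + 1 + 8) / 5 = 23/5 = 4.6

Step 2 — sample variances and covariances s[i,j] = (1/(n-1)) · Σ_k (x_{k,i} - mean_i) · (x_{k,j} - mean_j), with n-1 = 4:
  s[X_1,X_1] = ((-1.2)·(-1.2) + (0.8)·(0.8) + (-0.2)·(-0.2) + (0.8)·(0.8) + (-0.2)·(-0.2)) / 4 = 2.8/4 = 0.7
  s[X_1,X_2] = ((-1.2)·(1.4) + (0.8)·(-0.6) + (-0.2)·(-0.6) + (0.8)·(-3.6) + (-0.2)·(3.4)) / 4 = -5.6/4 = -1.4
  s[X_2,X_2] = ((1.4)·(1.4) + (-0.6)·(-0.6) + (-0.6)·(-0.6) + (-3.6)·(-3.6) + (3.4)·(3.4)) / 4 = 27.2/4 = 6.8
  Sample standard deviations s_i = √(s[i,i]):
  s(X_1) = √(0.7) = 0.8367
  s(X_2) = √(6.8) = 2.6077

Step 3 — r_{ij} = s_{ij} / (s_i · s_j):
  r[X_1,X_1] = 1 (diagonal).
  r[X_1,X_2] = -1.4 / (0.8367 · 2.6077) = -1.4 / 2.1817 = -0.6417
  r[X_2,X_2] = 1 (diagonal).

R is symmetric with unit diagonal. Assembling:

R = [[1, -0.6417],
 [-0.6417, 1]]


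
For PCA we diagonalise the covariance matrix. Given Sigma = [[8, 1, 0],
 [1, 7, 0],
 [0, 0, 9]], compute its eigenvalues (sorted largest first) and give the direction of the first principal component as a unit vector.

Step 1 — characteristic polynomial p(λ) = det(λI - Sigma) = λ³ - tr·λ² + c_1·λ - det, where tr = trace, c_1 = sum of the principal 2×2 minors, det = det(Sigma):
  tr = 8 + 7 + 9 = 24,
  c_1 = (8·7 - (1)²) + (8·9 - (0)²) + (7·9 - (0)²) = 55 + 72 + 63 = 190,
  det = 8·(7·9 - (0)²) - (1)·((1)·9 - (0)·(0)) + (0)·((1)·(0) - 7·(0)) = 8·(63) - (1)·(9) + (0)·(0) = 495.
  So p(λ) = λ³ - 24λ² + 190λ - 495.
Step 2 — look for an integer root (rational root theorem: any rational root is an integer divisor of 495). Testing λ = 9:
  p(9) = 729 - 1944 + 1710 - 495 = 0  ✓
  Dividing out (λ - 9): p(λ) = (λ - 9)(λ² - 15λ + 55).
Step 3 — remaining eigenvalues from the quadratic λ² - 15λ + 55 = 0:
  Δ = 15² - 4·55 = 225 - 220 = 5,  λ = (15 ± √5)/2 = (15 ± 2.2361)/2 ≈ 8.618 or 6.382.
  Sorted: λ_1 = 9,  λ_2 = 8.618,  λ_3 = 6.382  (check: sum = 24 = tr ✓).

Step 4 — unit eigenvector for λ_1 = 9: v spans the null space of (Sigma - λ_1 I), whose rows are
  r_1 = (-1, 1, 0),  r_2 = (1, -2, 0),  r_3 = (0, 0, 0).
  v is orthogonal to every row, so take v ∝ r_1 × r_2 = ((1)·(0) - (0)·(-2), (0)·(1) - (-1)·(0), (-1)·(-2) - (1)·(1)) = (0, 0, 1).
  Let u = (0, 0, 1).
  ||u|| = √((0)² + (0)² + (1)²) = √(1) = 1,  v_1 = u/||u|| ≈ (0, 0, 1) (||v_1|| = 1).

λ_1 = 9,  λ_2 = 8.618,  λ_3 = 6.382;  v_1 ≈ (0, 0, 1)


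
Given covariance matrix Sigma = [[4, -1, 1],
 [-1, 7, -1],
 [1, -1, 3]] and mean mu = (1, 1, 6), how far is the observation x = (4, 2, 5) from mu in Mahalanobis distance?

Step 1 — centre the observation: (x - mu) = (3, 1, -1).

Step 2 — invert Sigma (cofactor / det for 3×3, or solve directly):
  Sigma^{-1} = [[0.2778, 0.0278, -0.0833],
 [0.0278, 0.1528, 0.0417],
 [-0.0833, 0.0417, 0.375]].

Step 3 — form the quadratic (x - mu)^T · Sigma^{-1} · (x - mu):
  Sigma^{-1} · (x - mu) = (0.9444, 0.1944, -0.5833).
  (x - mu)^T · [Sigma^{-1} · (x - mu)] = (3)·(0.9444) + (1)·(0.1944) + (-1)·(-0.5833) = 3.6111.

Step 4 — take square root: d = √(3.6111) ≈ 1.9003.

d(x, mu) = √(3.6111) ≈ 1.9003


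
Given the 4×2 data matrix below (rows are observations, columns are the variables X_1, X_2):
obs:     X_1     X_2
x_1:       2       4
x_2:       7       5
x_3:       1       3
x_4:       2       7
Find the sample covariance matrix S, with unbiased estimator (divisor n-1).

Step 1 — column means:
  mean(X_1) = (2 + 7 + 1 + 2) / 4 = 12/4 = 3
  mean(X_2) = (4 + 5 + 3 + 7) / 4 = 19/4 = 4.75

Step 2 — sample covariance S[i,j] = (1/(n-1)) · Σ_k (x_{k,i} - mean_i) · (x_{k,j} - mean_j), with n-1 = 3.
  S[X_1,X_1] = ((-1)·(-1) + (4)·(4) + (-2)·(-2) + (-1)·(-1)) / 3 = 22/3 = 7.3333
  S[X_1,X_2] = ((-1)·(-0.75) + (4)·(0.25) + (-2)·(-1.75) + (-1)·(2.25)) / 3 = 3/3 = 1
  S[X_2,X_2] = ((-0.75)·(-0.75) + (0.25)·(0.25) + (-1.75)·(-1.75) + (2.25)·(2.25)) / 3 = 8.75/3 = 2.9167

S is symmetric (S[j,i] = S[i,j]). Assembling:

S = [[7.3333, 1],
 [1, 2.9167]]


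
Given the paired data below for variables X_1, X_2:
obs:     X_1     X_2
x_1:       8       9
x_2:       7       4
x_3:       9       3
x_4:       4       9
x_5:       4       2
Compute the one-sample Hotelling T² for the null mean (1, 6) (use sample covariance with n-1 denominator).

Step 1 — sample mean vector:
  mean(X_1) = (8 + 7 + 9 + 4 + 4) / 5 = 32/5 = 6.4
  mean(X_2) = (9 + 4 + 3 + 9 + 2) / 5 = 27/5 = 5.4
  x̄ = (6.4, 5.4),  deviation x̄ - mu_0 = (6.4, 5.4) - (1, 6) = (5.4, -0.6).

Step 2 — sample covariance matrix, S[i,j] = (1/(n-1)) · Σ_k (x_{k,i} - mean_i) · (x_{k,j} - mean_j), divisor n-1 = 4:
  S[X_1,X_1] = ((1.6)·(1.6) + (0.6)·(0.6) + (2.6)·(2.6) + (-2.4)·(-2.4) + (-2.4)·(-2.4)) / 4 = 21.2/4 = 5.3
  S[X_1,X_2] = ((1.6)·(3.6) + (0.6)·(-1.4) + (2.6)·(-2.4) + (-2.4)·(3.6) + (-2.4)·(-3.4)) / 4 = -1.8/4 = -0.45
  S[X_2,X_2] = ((3.6)·(3.6) + (-1.4)·(-1.4) + (-2.4)·(-2.4) + (3.6)·(3.6) + (-3.4)·(-3.4)) / 4 = 45.2/4 = 11.3
  S = [[5.3, -0.45],
 [-0.45, 11.3]].

Step 3 — invert S. det(S) = 5.3·11.3 - (-0.45)² = 59.6875.
  S^{-1} = (1/det) · [[d, -b], [-b, a]] = [[0.1893, 0.0075],
 [0.0075, 0.0888]].

Step 4 — quadratic form (x̄ - mu_0)^T · S^{-1} · (x̄ - mu_0):
  S^{-1} · (x̄ - mu_0) = (1.0178, -0.0126),
  (x̄ - mu_0)^T · [...] = (5.4)·(1.0178) + (-0.6)·(-0.0126) = 5.5037.

Step 5 — scale by n: T² = 5 · 5.5037 = 27.5183.

T² ≈ 27.5183


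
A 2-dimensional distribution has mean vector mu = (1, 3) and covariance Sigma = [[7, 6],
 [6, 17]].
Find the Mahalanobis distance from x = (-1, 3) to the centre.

Step 1 — centre the observation: (x - mu) = (-2, 0).

Step 2 — invert Sigma. det(Sigma) = 7·17 - (6)² = 83.
  Sigma^{-1} = (1/det) · [[d, -b], [-b, a]] = [[0.2048, -0.0723],
 [-0.0723, 0.0843]].

Step 3 — form the quadratic (x - mu)^T · Sigma^{-1} · (x - mu):
  Sigma^{-1} · (x - mu) = (-0.4096, 0.1446).
  (x - mu)^T · [Sigma^{-1} · (x - mu)] = (-2)·(-0.4096) + (0)·(0.1446) = 0.8193.

Step 4 — take square root: d = √(0.8193) ≈ 0.9051.

d(x, mu) = √(0.8193) ≈ 0.9051


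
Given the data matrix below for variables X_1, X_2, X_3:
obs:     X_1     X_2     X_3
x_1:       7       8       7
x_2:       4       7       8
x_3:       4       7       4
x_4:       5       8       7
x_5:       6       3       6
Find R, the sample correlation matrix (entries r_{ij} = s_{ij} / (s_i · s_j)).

Step 1 — column means:
  mean(X_1) = (7 + 4 + 4 + 5 + 6) / 5 = 26/5 = 5.2
  mean(X_2) = (8 + 7 + 7 + 8 + 3) / 5 = 33/5 = 6.6
  mean(X_3) = (7 + 8 + 4 + 7 + 6) / 5 = 32/5 = 6.4

Step 2 — sample variances and covariances s[i,j] = (1/(n-1)) · Σ_k (x_{k,i} - mean_i) · (x_{k,j} - mean_j), with n-1 = 4:
  s[X_1,X_1] = ((1.8)·(1.8) + (-1.2)·(-1.2) + (-1.2)·(-1.2) + (-0.2)·(-0.2) + (0.8)·(0.8)) / 4 = 6.8/4 = 1.7
  s[X_1,X_2] = ((1.8)·(1.4) + (-1.2)·(0.4) + (-1.2)·(0.4) + (-0.2)·(1.4) + (0.8)·(-3.6)) / 4 = -1.6/4 = -0.4
  s[X_1,X_3] = ((1.8)·(0.6) + (-1.2)·(1.6) + (-1.2)·(-2.4) + (-0.2)·(0.6) + (0.8)·(-0.4)) / 4 = 1.6/4 = 0.4
  s[X_2,X_2] = ((1.4)·(1.4) + (0.4)·(0.4) + (0.4)·(0.4) + (1.4)·(1.4) + (-3.6)·(-3.6)) / 4 = 17.2/4 = 4.3
  s[X_2,X_3] = ((1.4)·(0.6) + (0.4)·(1.6) + (0.4)·(-2.4) + (1.4)·(0.6) + (-3.6)·(-0.4)) / 4 = 2.8/4 = 0.7
  s[X_3,X_3] = ((0.6)·(0.6) + (1.6)·(1.6) + (-2.4)·(-2.4) + (0.6)·(0.6) + (-0.4)·(-0.4)) / 4 = 9.2/4 = 2.3
  Sample standard deviations s_i = √(s[i,i]):
  s(X_1) = √(1.7) = 1.3038
  s(X_2) = √(4.3) = 2.0736
  s(X_3) = √(2.3) = 1.5166

Step 3 — r_{ij} = s_{ij} / (s_i · s_j):
  r[X_1,X_1] = 1 (diagonal).
  r[X_1,X_2] = -0.4 / (1.3038 · 2.0736) = -0.4 / 2.7037 = -0.1479
  r[X_1,X_3] = 0.4 / (1.3038 · 1.5166) = 0.4 / 1.9774 = 0.2023
  r[X_2,X_2] = 1 (diagonal).
  r[X_2,X_3] = 0.7 / (2.0736 · 1.5166) = 0.7 / 3.1448 = 0.2226
  r[X_3,X_3] = 1 (diagonal).

R is symmetric with unit diagonal. Assembling:

R = [[1, -0.1479, 0.2023],
 [-0.1479, 1, 0.2226],
 [0.2023, 0.2226, 1]]
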